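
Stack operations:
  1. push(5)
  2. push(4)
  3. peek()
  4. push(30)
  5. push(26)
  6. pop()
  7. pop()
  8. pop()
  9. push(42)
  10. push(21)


push(5) -> [5]
push(4) -> [5, 4]
peek()->4
push(30) -> [5, 4, 30]
push(26) -> [5, 4, 30, 26]
pop()->26, [5, 4, 30]
pop()->30, [5, 4]
pop()->4, [5]
push(42) -> [5, 42]
push(21) -> [5, 42, 21]

Final stack: [5, 42, 21]


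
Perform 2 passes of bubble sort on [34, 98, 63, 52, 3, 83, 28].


Initial: [34, 98, 63, 52, 3, 83, 28]
Pass 1: [34, 63, 52, 3, 83, 28, 98] (5 swaps)
Pass 2: [34, 52, 3, 63, 28, 83, 98] (3 swaps)

After 2 passes: [34, 52, 3, 63, 28, 83, 98]


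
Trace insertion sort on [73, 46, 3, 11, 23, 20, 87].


Initial: [73, 46, 3, 11, 23, 20, 87]
Insert 46: [46, 73, 3, 11, 23, 20, 87]
Insert 3: [3, 46, 73, 11, 23, 20, 87]
Insert 11: [3, 11, 46, 73, 23, 20, 87]
Insert 23: [3, 11, 23, 46, 73, 20, 87]
Insert 20: [3, 11, 20, 23, 46, 73, 87]
Insert 87: [3, 11, 20, 23, 46, 73, 87]

Sorted: [3, 11, 20, 23, 46, 73, 87]


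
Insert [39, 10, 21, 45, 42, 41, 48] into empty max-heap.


Insert 39: [39]
Insert 10: [39, 10]
Insert 21: [39, 10, 21]
Insert 45: [45, 39, 21, 10]
Insert 42: [45, 42, 21, 10, 39]
Insert 41: [45, 42, 41, 10, 39, 21]
Insert 48: [48, 42, 45, 10, 39, 21, 41]

Final heap: [48, 42, 45, 10, 39, 21, 41]


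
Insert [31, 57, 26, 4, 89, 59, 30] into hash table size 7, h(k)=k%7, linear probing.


Insert 31: h=3 -> slot 3
Insert 57: h=1 -> slot 1
Insert 26: h=5 -> slot 5
Insert 4: h=4 -> slot 4
Insert 89: h=5, 1 probes -> slot 6
Insert 59: h=3, 4 probes -> slot 0
Insert 30: h=2 -> slot 2

Table: [59, 57, 30, 31, 4, 26, 89]


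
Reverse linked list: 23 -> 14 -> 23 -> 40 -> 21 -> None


Step 1: curr=23, set curr.next=prev(None) | reversed so far: 23
Step 2: curr=14, set curr.next=prev(23) | reversed so far: 14 -> 23
Step 3: curr=23, set curr.next=prev(14) | reversed so far: 23 -> 14 -> 23
Step 4: curr=40, set curr.next=prev(23) | reversed so far: 40 -> 23 -> 14 -> 23
Step 5: curr=21, set curr.next=prev(40) | reversed so far: 21 -> 40 -> 23 -> 14 -> 23

21 -> 40 -> 23 -> 14 -> 23 -> None


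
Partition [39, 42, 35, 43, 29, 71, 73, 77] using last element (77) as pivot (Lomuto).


Pivot: 77
  39 <= 77: advance i (no swap)
  42 <= 77: advance i (no swap)
  35 <= 77: advance i (no swap)
  43 <= 77: advance i (no swap)
  29 <= 77: advance i (no swap)
  71 <= 77: advance i (no swap)
  73 <= 77: advance i (no swap)
Place pivot at 7: [39, 42, 35, 43, 29, 71, 73, 77]

Partitioned: [39, 42, 35, 43, 29, 71, 73, 77]


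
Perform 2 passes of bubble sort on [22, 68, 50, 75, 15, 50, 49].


Initial: [22, 68, 50, 75, 15, 50, 49]
Pass 1: [22, 50, 68, 15, 50, 49, 75] (4 swaps)
Pass 2: [22, 50, 15, 50, 49, 68, 75] (3 swaps)

After 2 passes: [22, 50, 15, 50, 49, 68, 75]


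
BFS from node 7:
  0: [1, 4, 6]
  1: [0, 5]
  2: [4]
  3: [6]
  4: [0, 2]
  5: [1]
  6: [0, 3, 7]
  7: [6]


Visit 7, enqueue [6]
Visit 6, enqueue [0, 3]
Visit 0, enqueue [1, 4]
Visit 3, enqueue []
Visit 1, enqueue [5]
Visit 4, enqueue [2]
Visit 5, enqueue []
Visit 2, enqueue []

BFS order: [7, 6, 0, 3, 1, 4, 5, 2]


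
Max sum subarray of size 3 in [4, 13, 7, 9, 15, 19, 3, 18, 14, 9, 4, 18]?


[0:3]: 24
[1:4]: 29
[2:5]: 31
[3:6]: 43
[4:7]: 37
[5:8]: 40
[6:9]: 35
[7:10]: 41
[8:11]: 27
[9:12]: 31

Max: 43 at [3:6]


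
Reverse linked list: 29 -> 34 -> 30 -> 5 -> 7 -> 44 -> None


Step 1: curr=29, set curr.next=prev(None) | reversed so far: 29
Step 2: curr=34, set curr.next=prev(29) | reversed so far: 34 -> 29
Step 3: curr=30, set curr.next=prev(34) | reversed so far: 30 -> 34 -> 29
Step 4: curr=5, set curr.next=prev(30) | reversed so far: 5 -> 30 -> 34 -> 29
Step 5: curr=7, set curr.next=prev(5) | reversed so far: 7 -> 5 -> 30 -> 34 -> 29
Step 6: curr=44, set curr.next=prev(7) | reversed so far: 44 -> 7 -> 5 -> 30 -> 34 -> 29

44 -> 7 -> 5 -> 30 -> 34 -> 29 -> None


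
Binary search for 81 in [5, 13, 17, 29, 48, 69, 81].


Step 1: lo=0, hi=6, mid=3, val=29
Step 2: lo=4, hi=6, mid=5, val=69
Step 3: lo=6, hi=6, mid=6, val=81

Found at index 6


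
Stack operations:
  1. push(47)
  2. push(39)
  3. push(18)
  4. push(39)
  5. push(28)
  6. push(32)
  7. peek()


push(47) -> [47]
push(39) -> [47, 39]
push(18) -> [47, 39, 18]
push(39) -> [47, 39, 18, 39]
push(28) -> [47, 39, 18, 39, 28]
push(32) -> [47, 39, 18, 39, 28, 32]
peek()->32

Final stack: [47, 39, 18, 39, 28, 32]


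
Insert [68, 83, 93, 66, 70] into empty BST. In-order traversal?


Insert 68: root
Insert 83: R from 68
Insert 93: R from 68 -> R from 83
Insert 66: L from 68
Insert 70: R from 68 -> L from 83

In-order: [66, 68, 70, 83, 93]


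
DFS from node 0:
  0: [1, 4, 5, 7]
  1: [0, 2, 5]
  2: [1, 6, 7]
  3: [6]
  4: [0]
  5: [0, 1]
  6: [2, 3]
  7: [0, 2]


Visit 0, push [7, 5, 4, 1]
Visit 1, push [5, 2]
Visit 2, push [7, 6]
Visit 6, push [3]
Visit 3, push []
Visit 7, push []
Visit 5, push []
Visit 4, push []

DFS order: [0, 1, 2, 6, 3, 7, 5, 4]


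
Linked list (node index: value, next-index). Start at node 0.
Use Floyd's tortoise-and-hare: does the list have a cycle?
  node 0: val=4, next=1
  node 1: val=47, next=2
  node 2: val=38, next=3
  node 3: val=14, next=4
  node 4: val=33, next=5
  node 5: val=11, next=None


Floyd's tortoise (slow, +1) and hare (fast, +2):
  init: slow=0, fast=0
  step 1: slow=1, fast=2
  step 2: slow=2, fast=4
  step 3: fast 4->5->None, no cycle

Cycle: no


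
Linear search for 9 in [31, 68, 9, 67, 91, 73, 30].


i=0: 31!=9
i=1: 68!=9
i=2: 9==9 found!

Found at 2, 3 comps


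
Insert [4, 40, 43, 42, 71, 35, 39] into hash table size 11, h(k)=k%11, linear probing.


Insert 4: h=4 -> slot 4
Insert 40: h=7 -> slot 7
Insert 43: h=10 -> slot 10
Insert 42: h=9 -> slot 9
Insert 71: h=5 -> slot 5
Insert 35: h=2 -> slot 2
Insert 39: h=6 -> slot 6

Table: [None, None, 35, None, 4, 71, 39, 40, None, 42, 43]


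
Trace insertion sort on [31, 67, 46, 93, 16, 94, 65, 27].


Initial: [31, 67, 46, 93, 16, 94, 65, 27]
Insert 67: [31, 67, 46, 93, 16, 94, 65, 27]
Insert 46: [31, 46, 67, 93, 16, 94, 65, 27]
Insert 93: [31, 46, 67, 93, 16, 94, 65, 27]
Insert 16: [16, 31, 46, 67, 93, 94, 65, 27]
Insert 94: [16, 31, 46, 67, 93, 94, 65, 27]
Insert 65: [16, 31, 46, 65, 67, 93, 94, 27]
Insert 27: [16, 27, 31, 46, 65, 67, 93, 94]

Sorted: [16, 27, 31, 46, 65, 67, 93, 94]


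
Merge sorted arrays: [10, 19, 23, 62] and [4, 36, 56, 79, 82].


Take 4 from B
Take 10 from A
Take 19 from A
Take 23 from A
Take 36 from B
Take 56 from B
Take 62 from A

Merged: [4, 10, 19, 23, 36, 56, 62, 79, 82]


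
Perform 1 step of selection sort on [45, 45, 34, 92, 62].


Initial: [45, 45, 34, 92, 62]
Step 1: min=34 at 2
  Swap: [34, 45, 45, 92, 62]

After 1 step: [34, 45, 45, 92, 62]


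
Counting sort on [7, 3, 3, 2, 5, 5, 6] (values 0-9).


Input: [7, 3, 3, 2, 5, 5, 6]
Counts: [0, 0, 1, 2, 0, 2, 1, 1, 0, 0]

Sorted: [2, 3, 3, 5, 5, 6, 7]


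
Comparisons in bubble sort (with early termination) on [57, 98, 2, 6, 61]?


Algorithm: bubble sort (with early termination)
Input: [57, 98, 2, 6, 61]
Sorted: [2, 6, 57, 61, 98]

9


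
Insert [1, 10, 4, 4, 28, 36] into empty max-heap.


Insert 1: [1]
Insert 10: [10, 1]
Insert 4: [10, 1, 4]
Insert 4: [10, 4, 4, 1]
Insert 28: [28, 10, 4, 1, 4]
Insert 36: [36, 10, 28, 1, 4, 4]

Final heap: [36, 10, 28, 1, 4, 4]


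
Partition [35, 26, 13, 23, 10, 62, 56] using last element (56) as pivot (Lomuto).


Pivot: 56
  35 <= 56: advance i (no swap)
  26 <= 56: advance i (no swap)
  13 <= 56: advance i (no swap)
  23 <= 56: advance i (no swap)
  10 <= 56: advance i (no swap)
Place pivot at 5: [35, 26, 13, 23, 10, 56, 62]

Partitioned: [35, 26, 13, 23, 10, 56, 62]


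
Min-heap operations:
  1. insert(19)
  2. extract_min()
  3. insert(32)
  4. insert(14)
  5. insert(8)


insert(19) -> [19]
extract_min()->19, []
insert(32) -> [32]
insert(14) -> [14, 32]
insert(8) -> [8, 32, 14]

Final heap: [8, 32, 14]


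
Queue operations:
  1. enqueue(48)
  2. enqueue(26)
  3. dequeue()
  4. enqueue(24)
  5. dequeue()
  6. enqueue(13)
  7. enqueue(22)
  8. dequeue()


enqueue(48) -> [48]
enqueue(26) -> [48, 26]
dequeue()->48, [26]
enqueue(24) -> [26, 24]
dequeue()->26, [24]
enqueue(13) -> [24, 13]
enqueue(22) -> [24, 13, 22]
dequeue()->24, [13, 22]

Final queue: [13, 22]


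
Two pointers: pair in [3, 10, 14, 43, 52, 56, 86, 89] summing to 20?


lo=0(3)+hi=7(89)=92
lo=0(3)+hi=6(86)=89
lo=0(3)+hi=5(56)=59
lo=0(3)+hi=4(52)=55
lo=0(3)+hi=3(43)=46
lo=0(3)+hi=2(14)=17
lo=1(10)+hi=2(14)=24

No pair found


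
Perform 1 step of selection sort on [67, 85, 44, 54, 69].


Initial: [67, 85, 44, 54, 69]
Step 1: min=44 at 2
  Swap: [44, 85, 67, 54, 69]

After 1 step: [44, 85, 67, 54, 69]


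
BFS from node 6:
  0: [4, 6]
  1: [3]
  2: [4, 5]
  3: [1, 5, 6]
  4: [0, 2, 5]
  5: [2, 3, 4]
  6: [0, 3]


Visit 6, enqueue [0, 3]
Visit 0, enqueue [4]
Visit 3, enqueue [1, 5]
Visit 4, enqueue [2]
Visit 1, enqueue []
Visit 5, enqueue []
Visit 2, enqueue []

BFS order: [6, 0, 3, 4, 1, 5, 2]


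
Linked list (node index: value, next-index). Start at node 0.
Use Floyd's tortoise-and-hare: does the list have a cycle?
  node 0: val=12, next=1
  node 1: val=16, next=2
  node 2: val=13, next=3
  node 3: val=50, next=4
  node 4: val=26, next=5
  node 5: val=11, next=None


Floyd's tortoise (slow, +1) and hare (fast, +2):
  init: slow=0, fast=0
  step 1: slow=1, fast=2
  step 2: slow=2, fast=4
  step 3: fast 4->5->None, no cycle

Cycle: no


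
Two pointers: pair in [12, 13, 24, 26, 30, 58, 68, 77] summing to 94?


lo=0(12)+hi=7(77)=89
lo=1(13)+hi=7(77)=90
lo=2(24)+hi=7(77)=101
lo=2(24)+hi=6(68)=92
lo=3(26)+hi=6(68)=94

Yes: 26+68=94


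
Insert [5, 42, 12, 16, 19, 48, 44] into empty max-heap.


Insert 5: [5]
Insert 42: [42, 5]
Insert 12: [42, 5, 12]
Insert 16: [42, 16, 12, 5]
Insert 19: [42, 19, 12, 5, 16]
Insert 48: [48, 19, 42, 5, 16, 12]
Insert 44: [48, 19, 44, 5, 16, 12, 42]

Final heap: [48, 19, 44, 5, 16, 12, 42]


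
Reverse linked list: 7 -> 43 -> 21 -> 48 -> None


Step 1: curr=7, set curr.next=prev(None) | reversed so far: 7
Step 2: curr=43, set curr.next=prev(7) | reversed so far: 43 -> 7
Step 3: curr=21, set curr.next=prev(43) | reversed so far: 21 -> 43 -> 7
Step 4: curr=48, set curr.next=prev(21) | reversed so far: 48 -> 21 -> 43 -> 7

48 -> 21 -> 43 -> 7 -> None


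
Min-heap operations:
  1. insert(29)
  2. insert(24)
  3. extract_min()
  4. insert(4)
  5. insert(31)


insert(29) -> [29]
insert(24) -> [24, 29]
extract_min()->24, [29]
insert(4) -> [4, 29]
insert(31) -> [4, 29, 31]

Final heap: [4, 29, 31]


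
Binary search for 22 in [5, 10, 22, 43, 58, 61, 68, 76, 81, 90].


Step 1: lo=0, hi=9, mid=4, val=58
Step 2: lo=0, hi=3, mid=1, val=10
Step 3: lo=2, hi=3, mid=2, val=22

Found at index 2


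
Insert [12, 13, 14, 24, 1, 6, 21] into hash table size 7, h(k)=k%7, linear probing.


Insert 12: h=5 -> slot 5
Insert 13: h=6 -> slot 6
Insert 14: h=0 -> slot 0
Insert 24: h=3 -> slot 3
Insert 1: h=1 -> slot 1
Insert 6: h=6, 3 probes -> slot 2
Insert 21: h=0, 4 probes -> slot 4

Table: [14, 1, 6, 24, 21, 12, 13]


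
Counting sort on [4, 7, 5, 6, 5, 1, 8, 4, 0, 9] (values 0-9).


Input: [4, 7, 5, 6, 5, 1, 8, 4, 0, 9]
Counts: [1, 1, 0, 0, 2, 2, 1, 1, 1, 1]

Sorted: [0, 1, 4, 4, 5, 5, 6, 7, 8, 9]


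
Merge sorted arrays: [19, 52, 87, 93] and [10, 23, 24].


Take 10 from B
Take 19 from A
Take 23 from B
Take 24 from B

Merged: [10, 19, 23, 24, 52, 87, 93]


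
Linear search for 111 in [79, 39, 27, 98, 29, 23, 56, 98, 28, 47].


i=0: 79!=111
i=1: 39!=111
i=2: 27!=111
i=3: 98!=111
i=4: 29!=111
i=5: 23!=111
i=6: 56!=111
i=7: 98!=111
i=8: 28!=111
i=9: 47!=111

Not found, 10 comps


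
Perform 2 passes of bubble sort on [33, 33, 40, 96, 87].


Initial: [33, 33, 40, 96, 87]
Pass 1: [33, 33, 40, 87, 96] (1 swaps)
Pass 2: [33, 33, 40, 87, 96] (0 swaps)

After 2 passes: [33, 33, 40, 87, 96]


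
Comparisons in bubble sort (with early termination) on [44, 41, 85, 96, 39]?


Algorithm: bubble sort (with early termination)
Input: [44, 41, 85, 96, 39]
Sorted: [39, 41, 44, 85, 96]

10


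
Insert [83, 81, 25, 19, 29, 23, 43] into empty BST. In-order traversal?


Insert 83: root
Insert 81: L from 83
Insert 25: L from 83 -> L from 81
Insert 19: L from 83 -> L from 81 -> L from 25
Insert 29: L from 83 -> L from 81 -> R from 25
Insert 23: L from 83 -> L from 81 -> L from 25 -> R from 19
Insert 43: L from 83 -> L from 81 -> R from 25 -> R from 29

In-order: [19, 23, 25, 29, 43, 81, 83]


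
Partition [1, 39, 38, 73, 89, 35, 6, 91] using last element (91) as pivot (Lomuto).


Pivot: 91
  1 <= 91: advance i (no swap)
  39 <= 91: advance i (no swap)
  38 <= 91: advance i (no swap)
  73 <= 91: advance i (no swap)
  89 <= 91: advance i (no swap)
  35 <= 91: advance i (no swap)
  6 <= 91: advance i (no swap)
Place pivot at 7: [1, 39, 38, 73, 89, 35, 6, 91]

Partitioned: [1, 39, 38, 73, 89, 35, 6, 91]


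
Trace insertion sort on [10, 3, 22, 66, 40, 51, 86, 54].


Initial: [10, 3, 22, 66, 40, 51, 86, 54]
Insert 3: [3, 10, 22, 66, 40, 51, 86, 54]
Insert 22: [3, 10, 22, 66, 40, 51, 86, 54]
Insert 66: [3, 10, 22, 66, 40, 51, 86, 54]
Insert 40: [3, 10, 22, 40, 66, 51, 86, 54]
Insert 51: [3, 10, 22, 40, 51, 66, 86, 54]
Insert 86: [3, 10, 22, 40, 51, 66, 86, 54]
Insert 54: [3, 10, 22, 40, 51, 54, 66, 86]

Sorted: [3, 10, 22, 40, 51, 54, 66, 86]


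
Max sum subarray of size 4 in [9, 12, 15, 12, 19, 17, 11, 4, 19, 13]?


[0:4]: 48
[1:5]: 58
[2:6]: 63
[3:7]: 59
[4:8]: 51
[5:9]: 51
[6:10]: 47

Max: 63 at [2:6]


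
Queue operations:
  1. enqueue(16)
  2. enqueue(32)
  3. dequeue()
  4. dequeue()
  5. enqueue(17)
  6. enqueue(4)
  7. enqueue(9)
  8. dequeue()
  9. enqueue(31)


enqueue(16) -> [16]
enqueue(32) -> [16, 32]
dequeue()->16, [32]
dequeue()->32, []
enqueue(17) -> [17]
enqueue(4) -> [17, 4]
enqueue(9) -> [17, 4, 9]
dequeue()->17, [4, 9]
enqueue(31) -> [4, 9, 31]

Final queue: [4, 9, 31]


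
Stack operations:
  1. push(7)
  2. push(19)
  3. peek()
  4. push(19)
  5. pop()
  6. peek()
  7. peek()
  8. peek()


push(7) -> [7]
push(19) -> [7, 19]
peek()->19
push(19) -> [7, 19, 19]
pop()->19, [7, 19]
peek()->19
peek()->19
peek()->19

Final stack: [7, 19]


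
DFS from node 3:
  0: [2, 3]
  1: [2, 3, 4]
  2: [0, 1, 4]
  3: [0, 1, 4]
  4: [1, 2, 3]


Visit 3, push [4, 1, 0]
Visit 0, push [2]
Visit 2, push [4, 1]
Visit 1, push [4]
Visit 4, push []

DFS order: [3, 0, 2, 1, 4]


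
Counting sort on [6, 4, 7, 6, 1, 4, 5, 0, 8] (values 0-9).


Input: [6, 4, 7, 6, 1, 4, 5, 0, 8]
Counts: [1, 1, 0, 0, 2, 1, 2, 1, 1, 0]

Sorted: [0, 1, 4, 4, 5, 6, 6, 7, 8]


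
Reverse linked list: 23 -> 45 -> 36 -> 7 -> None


Step 1: curr=23, set curr.next=prev(None) | reversed so far: 23
Step 2: curr=45, set curr.next=prev(23) | reversed so far: 45 -> 23
Step 3: curr=36, set curr.next=prev(45) | reversed so far: 36 -> 45 -> 23
Step 4: curr=7, set curr.next=prev(36) | reversed so far: 7 -> 36 -> 45 -> 23

7 -> 36 -> 45 -> 23 -> None


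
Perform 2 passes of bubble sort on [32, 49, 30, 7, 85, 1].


Initial: [32, 49, 30, 7, 85, 1]
Pass 1: [32, 30, 7, 49, 1, 85] (3 swaps)
Pass 2: [30, 7, 32, 1, 49, 85] (3 swaps)

After 2 passes: [30, 7, 32, 1, 49, 85]


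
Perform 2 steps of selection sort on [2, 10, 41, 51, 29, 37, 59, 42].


Initial: [2, 10, 41, 51, 29, 37, 59, 42]
Step 1: min=2 at 0
  Swap: [2, 10, 41, 51, 29, 37, 59, 42]
Step 2: min=10 at 1
  Swap: [2, 10, 41, 51, 29, 37, 59, 42]

After 2 steps: [2, 10, 41, 51, 29, 37, 59, 42]


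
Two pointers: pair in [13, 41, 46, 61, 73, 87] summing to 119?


lo=0(13)+hi=5(87)=100
lo=1(41)+hi=5(87)=128
lo=1(41)+hi=4(73)=114
lo=2(46)+hi=4(73)=119

Yes: 46+73=119


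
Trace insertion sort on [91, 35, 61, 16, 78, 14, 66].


Initial: [91, 35, 61, 16, 78, 14, 66]
Insert 35: [35, 91, 61, 16, 78, 14, 66]
Insert 61: [35, 61, 91, 16, 78, 14, 66]
Insert 16: [16, 35, 61, 91, 78, 14, 66]
Insert 78: [16, 35, 61, 78, 91, 14, 66]
Insert 14: [14, 16, 35, 61, 78, 91, 66]
Insert 66: [14, 16, 35, 61, 66, 78, 91]

Sorted: [14, 16, 35, 61, 66, 78, 91]


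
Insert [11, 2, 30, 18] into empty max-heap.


Insert 11: [11]
Insert 2: [11, 2]
Insert 30: [30, 2, 11]
Insert 18: [30, 18, 11, 2]

Final heap: [30, 18, 11, 2]


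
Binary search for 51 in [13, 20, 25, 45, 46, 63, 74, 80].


Step 1: lo=0, hi=7, mid=3, val=45
Step 2: lo=4, hi=7, mid=5, val=63
Step 3: lo=4, hi=4, mid=4, val=46

Not found


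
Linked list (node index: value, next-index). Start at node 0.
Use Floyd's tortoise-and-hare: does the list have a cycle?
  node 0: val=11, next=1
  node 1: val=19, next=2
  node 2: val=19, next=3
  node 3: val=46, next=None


Floyd's tortoise (slow, +1) and hare (fast, +2):
  init: slow=0, fast=0
  step 1: slow=1, fast=2
  step 2: fast 2->3->None, no cycle

Cycle: no


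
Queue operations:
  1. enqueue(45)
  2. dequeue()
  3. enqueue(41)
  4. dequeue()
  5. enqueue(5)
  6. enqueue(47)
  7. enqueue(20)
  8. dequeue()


enqueue(45) -> [45]
dequeue()->45, []
enqueue(41) -> [41]
dequeue()->41, []
enqueue(5) -> [5]
enqueue(47) -> [5, 47]
enqueue(20) -> [5, 47, 20]
dequeue()->5, [47, 20]

Final queue: [47, 20]


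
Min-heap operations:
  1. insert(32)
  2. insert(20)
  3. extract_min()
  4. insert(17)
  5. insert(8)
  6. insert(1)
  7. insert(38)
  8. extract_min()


insert(32) -> [32]
insert(20) -> [20, 32]
extract_min()->20, [32]
insert(17) -> [17, 32]
insert(8) -> [8, 32, 17]
insert(1) -> [1, 8, 17, 32]
insert(38) -> [1, 8, 17, 32, 38]
extract_min()->1, [8, 32, 17, 38]

Final heap: [8, 32, 17, 38]


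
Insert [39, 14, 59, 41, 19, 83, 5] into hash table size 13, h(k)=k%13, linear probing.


Insert 39: h=0 -> slot 0
Insert 14: h=1 -> slot 1
Insert 59: h=7 -> slot 7
Insert 41: h=2 -> slot 2
Insert 19: h=6 -> slot 6
Insert 83: h=5 -> slot 5
Insert 5: h=5, 3 probes -> slot 8

Table: [39, 14, 41, None, None, 83, 19, 59, 5, None, None, None, None]


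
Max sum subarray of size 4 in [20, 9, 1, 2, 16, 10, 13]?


[0:4]: 32
[1:5]: 28
[2:6]: 29
[3:7]: 41

Max: 41 at [3:7]


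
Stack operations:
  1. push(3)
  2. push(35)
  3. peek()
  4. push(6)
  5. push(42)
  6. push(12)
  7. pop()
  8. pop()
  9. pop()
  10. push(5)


push(3) -> [3]
push(35) -> [3, 35]
peek()->35
push(6) -> [3, 35, 6]
push(42) -> [3, 35, 6, 42]
push(12) -> [3, 35, 6, 42, 12]
pop()->12, [3, 35, 6, 42]
pop()->42, [3, 35, 6]
pop()->6, [3, 35]
push(5) -> [3, 35, 5]

Final stack: [3, 35, 5]


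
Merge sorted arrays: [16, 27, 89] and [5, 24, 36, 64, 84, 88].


Take 5 from B
Take 16 from A
Take 24 from B
Take 27 from A
Take 36 from B
Take 64 from B
Take 84 from B
Take 88 from B

Merged: [5, 16, 24, 27, 36, 64, 84, 88, 89]


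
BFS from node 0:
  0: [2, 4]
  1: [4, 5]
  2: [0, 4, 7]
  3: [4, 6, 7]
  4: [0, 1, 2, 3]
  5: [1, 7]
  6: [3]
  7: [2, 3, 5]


Visit 0, enqueue [2, 4]
Visit 2, enqueue [7]
Visit 4, enqueue [1, 3]
Visit 7, enqueue [5]
Visit 1, enqueue []
Visit 3, enqueue [6]
Visit 5, enqueue []
Visit 6, enqueue []

BFS order: [0, 2, 4, 7, 1, 3, 5, 6]


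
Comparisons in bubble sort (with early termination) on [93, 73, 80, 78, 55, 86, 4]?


Algorithm: bubble sort (with early termination)
Input: [93, 73, 80, 78, 55, 86, 4]
Sorted: [4, 55, 73, 78, 80, 86, 93]

21


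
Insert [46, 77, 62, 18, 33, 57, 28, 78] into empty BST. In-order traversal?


Insert 46: root
Insert 77: R from 46
Insert 62: R from 46 -> L from 77
Insert 18: L from 46
Insert 33: L from 46 -> R from 18
Insert 57: R from 46 -> L from 77 -> L from 62
Insert 28: L from 46 -> R from 18 -> L from 33
Insert 78: R from 46 -> R from 77

In-order: [18, 28, 33, 46, 57, 62, 77, 78]


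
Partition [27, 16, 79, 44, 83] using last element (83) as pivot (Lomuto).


Pivot: 83
  27 <= 83: advance i (no swap)
  16 <= 83: advance i (no swap)
  79 <= 83: advance i (no swap)
  44 <= 83: advance i (no swap)
Place pivot at 4: [27, 16, 79, 44, 83]

Partitioned: [27, 16, 79, 44, 83]


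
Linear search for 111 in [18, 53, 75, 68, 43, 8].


i=0: 18!=111
i=1: 53!=111
i=2: 75!=111
i=3: 68!=111
i=4: 43!=111
i=5: 8!=111

Not found, 6 comps


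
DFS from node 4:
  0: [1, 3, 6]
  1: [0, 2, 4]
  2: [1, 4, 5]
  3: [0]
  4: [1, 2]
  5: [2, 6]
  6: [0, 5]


Visit 4, push [2, 1]
Visit 1, push [2, 0]
Visit 0, push [6, 3]
Visit 3, push []
Visit 6, push [5]
Visit 5, push [2]
Visit 2, push []

DFS order: [4, 1, 0, 3, 6, 5, 2]


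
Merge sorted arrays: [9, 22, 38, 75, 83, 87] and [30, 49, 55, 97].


Take 9 from A
Take 22 from A
Take 30 from B
Take 38 from A
Take 49 from B
Take 55 from B
Take 75 from A
Take 83 from A
Take 87 from A

Merged: [9, 22, 30, 38, 49, 55, 75, 83, 87, 97]


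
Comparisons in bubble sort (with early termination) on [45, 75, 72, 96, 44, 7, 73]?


Algorithm: bubble sort (with early termination)
Input: [45, 75, 72, 96, 44, 7, 73]
Sorted: [7, 44, 45, 72, 73, 75, 96]

21


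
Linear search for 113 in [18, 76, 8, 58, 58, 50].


i=0: 18!=113
i=1: 76!=113
i=2: 8!=113
i=3: 58!=113
i=4: 58!=113
i=5: 50!=113

Not found, 6 comps


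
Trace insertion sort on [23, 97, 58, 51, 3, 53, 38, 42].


Initial: [23, 97, 58, 51, 3, 53, 38, 42]
Insert 97: [23, 97, 58, 51, 3, 53, 38, 42]
Insert 58: [23, 58, 97, 51, 3, 53, 38, 42]
Insert 51: [23, 51, 58, 97, 3, 53, 38, 42]
Insert 3: [3, 23, 51, 58, 97, 53, 38, 42]
Insert 53: [3, 23, 51, 53, 58, 97, 38, 42]
Insert 38: [3, 23, 38, 51, 53, 58, 97, 42]
Insert 42: [3, 23, 38, 42, 51, 53, 58, 97]

Sorted: [3, 23, 38, 42, 51, 53, 58, 97]


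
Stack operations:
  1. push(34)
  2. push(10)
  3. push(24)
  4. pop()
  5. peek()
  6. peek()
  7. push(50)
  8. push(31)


push(34) -> [34]
push(10) -> [34, 10]
push(24) -> [34, 10, 24]
pop()->24, [34, 10]
peek()->10
peek()->10
push(50) -> [34, 10, 50]
push(31) -> [34, 10, 50, 31]

Final stack: [34, 10, 50, 31]


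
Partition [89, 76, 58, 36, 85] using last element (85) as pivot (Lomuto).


Pivot: 85
  76 <= 85: swap -> [76, 89, 58, 36, 85]
  58 <= 85: swap -> [76, 58, 89, 36, 85]
  36 <= 85: swap -> [76, 58, 36, 89, 85]
Place pivot at 3: [76, 58, 36, 85, 89]

Partitioned: [76, 58, 36, 85, 89]


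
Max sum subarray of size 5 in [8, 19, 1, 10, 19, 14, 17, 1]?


[0:5]: 57
[1:6]: 63
[2:7]: 61
[3:8]: 61

Max: 63 at [1:6]


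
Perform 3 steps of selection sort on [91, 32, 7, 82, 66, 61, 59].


Initial: [91, 32, 7, 82, 66, 61, 59]
Step 1: min=7 at 2
  Swap: [7, 32, 91, 82, 66, 61, 59]
Step 2: min=32 at 1
  Swap: [7, 32, 91, 82, 66, 61, 59]
Step 3: min=59 at 6
  Swap: [7, 32, 59, 82, 66, 61, 91]

After 3 steps: [7, 32, 59, 82, 66, 61, 91]


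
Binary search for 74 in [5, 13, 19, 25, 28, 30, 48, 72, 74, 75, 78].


Step 1: lo=0, hi=10, mid=5, val=30
Step 2: lo=6, hi=10, mid=8, val=74

Found at index 8


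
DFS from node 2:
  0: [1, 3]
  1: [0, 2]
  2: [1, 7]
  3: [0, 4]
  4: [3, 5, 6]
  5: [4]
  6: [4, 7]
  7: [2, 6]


Visit 2, push [7, 1]
Visit 1, push [0]
Visit 0, push [3]
Visit 3, push [4]
Visit 4, push [6, 5]
Visit 5, push []
Visit 6, push [7]
Visit 7, push []

DFS order: [2, 1, 0, 3, 4, 5, 6, 7]


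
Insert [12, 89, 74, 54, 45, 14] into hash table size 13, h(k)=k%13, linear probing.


Insert 12: h=12 -> slot 12
Insert 89: h=11 -> slot 11
Insert 74: h=9 -> slot 9
Insert 54: h=2 -> slot 2
Insert 45: h=6 -> slot 6
Insert 14: h=1 -> slot 1

Table: [None, 14, 54, None, None, None, 45, None, None, 74, None, 89, 12]


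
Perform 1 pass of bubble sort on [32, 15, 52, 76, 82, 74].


Initial: [32, 15, 52, 76, 82, 74]
Pass 1: [15, 32, 52, 76, 74, 82] (2 swaps)

After 1 pass: [15, 32, 52, 76, 74, 82]


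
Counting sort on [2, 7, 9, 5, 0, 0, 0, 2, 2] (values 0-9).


Input: [2, 7, 9, 5, 0, 0, 0, 2, 2]
Counts: [3, 0, 3, 0, 0, 1, 0, 1, 0, 1]

Sorted: [0, 0, 0, 2, 2, 2, 5, 7, 9]


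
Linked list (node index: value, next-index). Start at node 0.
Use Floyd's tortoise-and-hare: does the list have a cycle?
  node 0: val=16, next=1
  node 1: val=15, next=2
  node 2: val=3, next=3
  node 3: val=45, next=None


Floyd's tortoise (slow, +1) and hare (fast, +2):
  init: slow=0, fast=0
  step 1: slow=1, fast=2
  step 2: fast 2->3->None, no cycle

Cycle: no


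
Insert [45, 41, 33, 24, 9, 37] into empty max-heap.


Insert 45: [45]
Insert 41: [45, 41]
Insert 33: [45, 41, 33]
Insert 24: [45, 41, 33, 24]
Insert 9: [45, 41, 33, 24, 9]
Insert 37: [45, 41, 37, 24, 9, 33]

Final heap: [45, 41, 37, 24, 9, 33]


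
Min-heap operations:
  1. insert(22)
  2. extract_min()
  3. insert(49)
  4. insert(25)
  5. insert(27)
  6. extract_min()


insert(22) -> [22]
extract_min()->22, []
insert(49) -> [49]
insert(25) -> [25, 49]
insert(27) -> [25, 49, 27]
extract_min()->25, [27, 49]

Final heap: [27, 49]


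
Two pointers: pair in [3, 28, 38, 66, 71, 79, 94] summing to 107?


lo=0(3)+hi=6(94)=97
lo=1(28)+hi=6(94)=122
lo=1(28)+hi=5(79)=107

Yes: 28+79=107


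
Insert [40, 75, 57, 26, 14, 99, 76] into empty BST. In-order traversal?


Insert 40: root
Insert 75: R from 40
Insert 57: R from 40 -> L from 75
Insert 26: L from 40
Insert 14: L from 40 -> L from 26
Insert 99: R from 40 -> R from 75
Insert 76: R from 40 -> R from 75 -> L from 99

In-order: [14, 26, 40, 57, 75, 76, 99]


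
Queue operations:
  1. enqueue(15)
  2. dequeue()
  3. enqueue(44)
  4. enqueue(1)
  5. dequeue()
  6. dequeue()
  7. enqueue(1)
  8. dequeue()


enqueue(15) -> [15]
dequeue()->15, []
enqueue(44) -> [44]
enqueue(1) -> [44, 1]
dequeue()->44, [1]
dequeue()->1, []
enqueue(1) -> [1]
dequeue()->1, []

Final queue: []


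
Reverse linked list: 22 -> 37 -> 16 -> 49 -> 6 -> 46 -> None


Step 1: curr=22, set curr.next=prev(None) | reversed so far: 22
Step 2: curr=37, set curr.next=prev(22) | reversed so far: 37 -> 22
Step 3: curr=16, set curr.next=prev(37) | reversed so far: 16 -> 37 -> 22
Step 4: curr=49, set curr.next=prev(16) | reversed so far: 49 -> 16 -> 37 -> 22
Step 5: curr=6, set curr.next=prev(49) | reversed so far: 6 -> 49 -> 16 -> 37 -> 22
Step 6: curr=46, set curr.next=prev(6) | reversed so far: 46 -> 6 -> 49 -> 16 -> 37 -> 22

46 -> 6 -> 49 -> 16 -> 37 -> 22 -> None


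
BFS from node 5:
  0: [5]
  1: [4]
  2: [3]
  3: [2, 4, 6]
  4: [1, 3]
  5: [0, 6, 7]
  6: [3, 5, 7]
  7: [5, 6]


Visit 5, enqueue [0, 6, 7]
Visit 0, enqueue []
Visit 6, enqueue [3]
Visit 7, enqueue []
Visit 3, enqueue [2, 4]
Visit 2, enqueue []
Visit 4, enqueue [1]
Visit 1, enqueue []

BFS order: [5, 0, 6, 7, 3, 2, 4, 1]


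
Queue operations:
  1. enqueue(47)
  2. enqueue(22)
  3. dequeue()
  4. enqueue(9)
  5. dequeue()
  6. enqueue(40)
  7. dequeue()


enqueue(47) -> [47]
enqueue(22) -> [47, 22]
dequeue()->47, [22]
enqueue(9) -> [22, 9]
dequeue()->22, [9]
enqueue(40) -> [9, 40]
dequeue()->9, [40]

Final queue: [40]


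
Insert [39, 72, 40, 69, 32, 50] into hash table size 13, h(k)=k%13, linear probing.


Insert 39: h=0 -> slot 0
Insert 72: h=7 -> slot 7
Insert 40: h=1 -> slot 1
Insert 69: h=4 -> slot 4
Insert 32: h=6 -> slot 6
Insert 50: h=11 -> slot 11

Table: [39, 40, None, None, 69, None, 32, 72, None, None, None, 50, None]


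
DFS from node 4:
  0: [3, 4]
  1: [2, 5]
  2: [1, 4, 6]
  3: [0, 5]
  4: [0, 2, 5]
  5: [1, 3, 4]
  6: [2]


Visit 4, push [5, 2, 0]
Visit 0, push [3]
Visit 3, push [5]
Visit 5, push [1]
Visit 1, push [2]
Visit 2, push [6]
Visit 6, push []

DFS order: [4, 0, 3, 5, 1, 2, 6]


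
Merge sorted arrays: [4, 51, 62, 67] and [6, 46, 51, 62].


Take 4 from A
Take 6 from B
Take 46 from B
Take 51 from A
Take 51 from B
Take 62 from A
Take 62 from B

Merged: [4, 6, 46, 51, 51, 62, 62, 67]


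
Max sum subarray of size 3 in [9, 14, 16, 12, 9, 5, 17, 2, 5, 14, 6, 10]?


[0:3]: 39
[1:4]: 42
[2:5]: 37
[3:6]: 26
[4:7]: 31
[5:8]: 24
[6:9]: 24
[7:10]: 21
[8:11]: 25
[9:12]: 30

Max: 42 at [1:4]


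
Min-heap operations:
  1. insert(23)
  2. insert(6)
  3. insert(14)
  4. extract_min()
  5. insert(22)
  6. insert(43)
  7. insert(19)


insert(23) -> [23]
insert(6) -> [6, 23]
insert(14) -> [6, 23, 14]
extract_min()->6, [14, 23]
insert(22) -> [14, 23, 22]
insert(43) -> [14, 23, 22, 43]
insert(19) -> [14, 19, 22, 43, 23]

Final heap: [14, 19, 22, 43, 23]


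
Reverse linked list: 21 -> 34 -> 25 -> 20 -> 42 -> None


Step 1: curr=21, set curr.next=prev(None) | reversed so far: 21
Step 2: curr=34, set curr.next=prev(21) | reversed so far: 34 -> 21
Step 3: curr=25, set curr.next=prev(34) | reversed so far: 25 -> 34 -> 21
Step 4: curr=20, set curr.next=prev(25) | reversed so far: 20 -> 25 -> 34 -> 21
Step 5: curr=42, set curr.next=prev(20) | reversed so far: 42 -> 20 -> 25 -> 34 -> 21

42 -> 20 -> 25 -> 34 -> 21 -> None


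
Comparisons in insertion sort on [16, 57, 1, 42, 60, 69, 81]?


Algorithm: insertion sort
Input: [16, 57, 1, 42, 60, 69, 81]
Sorted: [1, 16, 42, 57, 60, 69, 81]

8


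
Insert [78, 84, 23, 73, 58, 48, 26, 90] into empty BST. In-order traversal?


Insert 78: root
Insert 84: R from 78
Insert 23: L from 78
Insert 73: L from 78 -> R from 23
Insert 58: L from 78 -> R from 23 -> L from 73
Insert 48: L from 78 -> R from 23 -> L from 73 -> L from 58
Insert 26: L from 78 -> R from 23 -> L from 73 -> L from 58 -> L from 48
Insert 90: R from 78 -> R from 84

In-order: [23, 26, 48, 58, 73, 78, 84, 90]


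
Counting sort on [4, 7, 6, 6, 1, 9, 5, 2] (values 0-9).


Input: [4, 7, 6, 6, 1, 9, 5, 2]
Counts: [0, 1, 1, 0, 1, 1, 2, 1, 0, 1]

Sorted: [1, 2, 4, 5, 6, 6, 7, 9]


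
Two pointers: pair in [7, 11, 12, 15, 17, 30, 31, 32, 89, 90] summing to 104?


lo=0(7)+hi=9(90)=97
lo=1(11)+hi=9(90)=101
lo=2(12)+hi=9(90)=102
lo=3(15)+hi=9(90)=105
lo=3(15)+hi=8(89)=104

Yes: 15+89=104


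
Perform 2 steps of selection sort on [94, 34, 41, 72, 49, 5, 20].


Initial: [94, 34, 41, 72, 49, 5, 20]
Step 1: min=5 at 5
  Swap: [5, 34, 41, 72, 49, 94, 20]
Step 2: min=20 at 6
  Swap: [5, 20, 41, 72, 49, 94, 34]

After 2 steps: [5, 20, 41, 72, 49, 94, 34]


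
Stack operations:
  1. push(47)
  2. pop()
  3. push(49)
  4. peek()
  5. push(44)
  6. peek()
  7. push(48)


push(47) -> [47]
pop()->47, []
push(49) -> [49]
peek()->49
push(44) -> [49, 44]
peek()->44
push(48) -> [49, 44, 48]

Final stack: [49, 44, 48]


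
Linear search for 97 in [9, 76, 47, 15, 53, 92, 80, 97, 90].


i=0: 9!=97
i=1: 76!=97
i=2: 47!=97
i=3: 15!=97
i=4: 53!=97
i=5: 92!=97
i=6: 80!=97
i=7: 97==97 found!

Found at 7, 8 comps


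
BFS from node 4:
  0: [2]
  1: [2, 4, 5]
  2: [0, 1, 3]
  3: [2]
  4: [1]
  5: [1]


Visit 4, enqueue [1]
Visit 1, enqueue [2, 5]
Visit 2, enqueue [0, 3]
Visit 5, enqueue []
Visit 0, enqueue []
Visit 3, enqueue []

BFS order: [4, 1, 2, 5, 0, 3]


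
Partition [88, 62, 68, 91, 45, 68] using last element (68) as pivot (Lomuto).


Pivot: 68
  62 <= 68: swap -> [62, 88, 68, 91, 45, 68]
  68 <= 68: swap -> [62, 68, 88, 91, 45, 68]
  45 <= 68: swap -> [62, 68, 45, 91, 88, 68]
Place pivot at 3: [62, 68, 45, 68, 88, 91]

Partitioned: [62, 68, 45, 68, 88, 91]


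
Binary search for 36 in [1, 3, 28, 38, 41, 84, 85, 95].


Step 1: lo=0, hi=7, mid=3, val=38
Step 2: lo=0, hi=2, mid=1, val=3
Step 3: lo=2, hi=2, mid=2, val=28

Not found


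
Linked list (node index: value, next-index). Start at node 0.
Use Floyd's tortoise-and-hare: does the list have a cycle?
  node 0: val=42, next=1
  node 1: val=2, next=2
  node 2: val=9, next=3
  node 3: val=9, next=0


Floyd's tortoise (slow, +1) and hare (fast, +2):
  init: slow=0, fast=0
  step 1: slow=1, fast=2
  step 2: slow=2, fast=0
  step 3: slow=3, fast=2
  step 4: slow=0, fast=0
  slow == fast at node 0: cycle detected

Cycle: yes


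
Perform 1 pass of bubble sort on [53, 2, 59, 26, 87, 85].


Initial: [53, 2, 59, 26, 87, 85]
Pass 1: [2, 53, 26, 59, 85, 87] (3 swaps)

After 1 pass: [2, 53, 26, 59, 85, 87]


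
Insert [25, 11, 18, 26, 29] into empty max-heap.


Insert 25: [25]
Insert 11: [25, 11]
Insert 18: [25, 11, 18]
Insert 26: [26, 25, 18, 11]
Insert 29: [29, 26, 18, 11, 25]

Final heap: [29, 26, 18, 11, 25]


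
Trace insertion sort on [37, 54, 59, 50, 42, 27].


Initial: [37, 54, 59, 50, 42, 27]
Insert 54: [37, 54, 59, 50, 42, 27]
Insert 59: [37, 54, 59, 50, 42, 27]
Insert 50: [37, 50, 54, 59, 42, 27]
Insert 42: [37, 42, 50, 54, 59, 27]
Insert 27: [27, 37, 42, 50, 54, 59]

Sorted: [27, 37, 42, 50, 54, 59]


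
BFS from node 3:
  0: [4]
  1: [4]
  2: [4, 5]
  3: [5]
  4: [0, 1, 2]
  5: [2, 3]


Visit 3, enqueue [5]
Visit 5, enqueue [2]
Visit 2, enqueue [4]
Visit 4, enqueue [0, 1]
Visit 0, enqueue []
Visit 1, enqueue []

BFS order: [3, 5, 2, 4, 0, 1]


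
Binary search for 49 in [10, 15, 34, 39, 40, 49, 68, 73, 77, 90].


Step 1: lo=0, hi=9, mid=4, val=40
Step 2: lo=5, hi=9, mid=7, val=73
Step 3: lo=5, hi=6, mid=5, val=49

Found at index 5


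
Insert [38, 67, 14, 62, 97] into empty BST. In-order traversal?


Insert 38: root
Insert 67: R from 38
Insert 14: L from 38
Insert 62: R from 38 -> L from 67
Insert 97: R from 38 -> R from 67

In-order: [14, 38, 62, 67, 97]


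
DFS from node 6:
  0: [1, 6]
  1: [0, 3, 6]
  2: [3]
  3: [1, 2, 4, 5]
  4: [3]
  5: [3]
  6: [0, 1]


Visit 6, push [1, 0]
Visit 0, push [1]
Visit 1, push [3]
Visit 3, push [5, 4, 2]
Visit 2, push []
Visit 4, push []
Visit 5, push []

DFS order: [6, 0, 1, 3, 2, 4, 5]


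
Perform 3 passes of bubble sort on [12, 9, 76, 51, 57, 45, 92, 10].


Initial: [12, 9, 76, 51, 57, 45, 92, 10]
Pass 1: [9, 12, 51, 57, 45, 76, 10, 92] (5 swaps)
Pass 2: [9, 12, 51, 45, 57, 10, 76, 92] (2 swaps)
Pass 3: [9, 12, 45, 51, 10, 57, 76, 92] (2 swaps)

After 3 passes: [9, 12, 45, 51, 10, 57, 76, 92]


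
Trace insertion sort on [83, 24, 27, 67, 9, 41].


Initial: [83, 24, 27, 67, 9, 41]
Insert 24: [24, 83, 27, 67, 9, 41]
Insert 27: [24, 27, 83, 67, 9, 41]
Insert 67: [24, 27, 67, 83, 9, 41]
Insert 9: [9, 24, 27, 67, 83, 41]
Insert 41: [9, 24, 27, 41, 67, 83]

Sorted: [9, 24, 27, 41, 67, 83]


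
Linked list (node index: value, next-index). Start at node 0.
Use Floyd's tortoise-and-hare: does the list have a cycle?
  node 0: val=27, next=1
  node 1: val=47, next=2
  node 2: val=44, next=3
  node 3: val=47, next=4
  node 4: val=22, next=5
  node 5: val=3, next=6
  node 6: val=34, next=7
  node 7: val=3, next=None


Floyd's tortoise (slow, +1) and hare (fast, +2):
  init: slow=0, fast=0
  step 1: slow=1, fast=2
  step 2: slow=2, fast=4
  step 3: slow=3, fast=6
  step 4: fast 6->7->None, no cycle

Cycle: no


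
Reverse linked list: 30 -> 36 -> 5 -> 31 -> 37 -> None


Step 1: curr=30, set curr.next=prev(None) | reversed so far: 30
Step 2: curr=36, set curr.next=prev(30) | reversed so far: 36 -> 30
Step 3: curr=5, set curr.next=prev(36) | reversed so far: 5 -> 36 -> 30
Step 4: curr=31, set curr.next=prev(5) | reversed so far: 31 -> 5 -> 36 -> 30
Step 5: curr=37, set curr.next=prev(31) | reversed so far: 37 -> 31 -> 5 -> 36 -> 30

37 -> 31 -> 5 -> 36 -> 30 -> None


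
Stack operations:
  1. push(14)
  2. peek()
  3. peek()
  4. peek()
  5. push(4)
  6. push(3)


push(14) -> [14]
peek()->14
peek()->14
peek()->14
push(4) -> [14, 4]
push(3) -> [14, 4, 3]

Final stack: [14, 4, 3]


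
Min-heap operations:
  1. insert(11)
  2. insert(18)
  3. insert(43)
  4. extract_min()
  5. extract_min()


insert(11) -> [11]
insert(18) -> [11, 18]
insert(43) -> [11, 18, 43]
extract_min()->11, [18, 43]
extract_min()->18, [43]

Final heap: [43]


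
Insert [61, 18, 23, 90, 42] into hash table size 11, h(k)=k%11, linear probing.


Insert 61: h=6 -> slot 6
Insert 18: h=7 -> slot 7
Insert 23: h=1 -> slot 1
Insert 90: h=2 -> slot 2
Insert 42: h=9 -> slot 9

Table: [None, 23, 90, None, None, None, 61, 18, None, 42, None]


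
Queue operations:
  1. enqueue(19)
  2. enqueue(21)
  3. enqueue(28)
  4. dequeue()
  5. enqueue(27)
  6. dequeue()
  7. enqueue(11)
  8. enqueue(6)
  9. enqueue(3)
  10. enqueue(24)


enqueue(19) -> [19]
enqueue(21) -> [19, 21]
enqueue(28) -> [19, 21, 28]
dequeue()->19, [21, 28]
enqueue(27) -> [21, 28, 27]
dequeue()->21, [28, 27]
enqueue(11) -> [28, 27, 11]
enqueue(6) -> [28, 27, 11, 6]
enqueue(3) -> [28, 27, 11, 6, 3]
enqueue(24) -> [28, 27, 11, 6, 3, 24]

Final queue: [28, 27, 11, 6, 3, 24]


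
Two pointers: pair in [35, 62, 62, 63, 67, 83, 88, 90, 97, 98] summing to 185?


lo=0(35)+hi=9(98)=133
lo=1(62)+hi=9(98)=160
lo=2(62)+hi=9(98)=160
lo=3(63)+hi=9(98)=161
lo=4(67)+hi=9(98)=165
lo=5(83)+hi=9(98)=181
lo=6(88)+hi=9(98)=186
lo=6(88)+hi=8(97)=185

Yes: 88+97=185


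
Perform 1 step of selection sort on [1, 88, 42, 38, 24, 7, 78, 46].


Initial: [1, 88, 42, 38, 24, 7, 78, 46]
Step 1: min=1 at 0
  Swap: [1, 88, 42, 38, 24, 7, 78, 46]

After 1 step: [1, 88, 42, 38, 24, 7, 78, 46]


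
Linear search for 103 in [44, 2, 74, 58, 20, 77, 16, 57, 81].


i=0: 44!=103
i=1: 2!=103
i=2: 74!=103
i=3: 58!=103
i=4: 20!=103
i=5: 77!=103
i=6: 16!=103
i=7: 57!=103
i=8: 81!=103

Not found, 9 comps


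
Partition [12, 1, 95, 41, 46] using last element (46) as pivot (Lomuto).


Pivot: 46
  12 <= 46: advance i (no swap)
  1 <= 46: advance i (no swap)
  41 <= 46: swap -> [12, 1, 41, 95, 46]
Place pivot at 3: [12, 1, 41, 46, 95]

Partitioned: [12, 1, 41, 46, 95]


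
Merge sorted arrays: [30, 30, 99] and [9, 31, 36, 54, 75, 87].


Take 9 from B
Take 30 from A
Take 30 from A
Take 31 from B
Take 36 from B
Take 54 from B
Take 75 from B
Take 87 from B

Merged: [9, 30, 30, 31, 36, 54, 75, 87, 99]


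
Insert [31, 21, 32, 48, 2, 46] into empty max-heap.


Insert 31: [31]
Insert 21: [31, 21]
Insert 32: [32, 21, 31]
Insert 48: [48, 32, 31, 21]
Insert 2: [48, 32, 31, 21, 2]
Insert 46: [48, 32, 46, 21, 2, 31]

Final heap: [48, 32, 46, 21, 2, 31]


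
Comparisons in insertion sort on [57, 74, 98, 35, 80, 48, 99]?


Algorithm: insertion sort
Input: [57, 74, 98, 35, 80, 48, 99]
Sorted: [35, 48, 57, 74, 80, 98, 99]

13


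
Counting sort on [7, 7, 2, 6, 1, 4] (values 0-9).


Input: [7, 7, 2, 6, 1, 4]
Counts: [0, 1, 1, 0, 1, 0, 1, 2, 0, 0]

Sorted: [1, 2, 4, 6, 7, 7]


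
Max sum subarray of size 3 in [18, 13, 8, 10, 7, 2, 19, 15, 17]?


[0:3]: 39
[1:4]: 31
[2:5]: 25
[3:6]: 19
[4:7]: 28
[5:8]: 36
[6:9]: 51

Max: 51 at [6:9]


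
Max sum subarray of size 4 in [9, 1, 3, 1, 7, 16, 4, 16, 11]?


[0:4]: 14
[1:5]: 12
[2:6]: 27
[3:7]: 28
[4:8]: 43
[5:9]: 47

Max: 47 at [5:9]


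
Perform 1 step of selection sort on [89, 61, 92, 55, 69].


Initial: [89, 61, 92, 55, 69]
Step 1: min=55 at 3
  Swap: [55, 61, 92, 89, 69]

After 1 step: [55, 61, 92, 89, 69]


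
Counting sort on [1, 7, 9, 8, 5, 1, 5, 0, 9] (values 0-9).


Input: [1, 7, 9, 8, 5, 1, 5, 0, 9]
Counts: [1, 2, 0, 0, 0, 2, 0, 1, 1, 2]

Sorted: [0, 1, 1, 5, 5, 7, 8, 9, 9]


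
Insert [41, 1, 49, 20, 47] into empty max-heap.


Insert 41: [41]
Insert 1: [41, 1]
Insert 49: [49, 1, 41]
Insert 20: [49, 20, 41, 1]
Insert 47: [49, 47, 41, 1, 20]

Final heap: [49, 47, 41, 1, 20]


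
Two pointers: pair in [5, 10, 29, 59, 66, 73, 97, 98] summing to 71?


lo=0(5)+hi=7(98)=103
lo=0(5)+hi=6(97)=102
lo=0(5)+hi=5(73)=78
lo=0(5)+hi=4(66)=71

Yes: 5+66=71


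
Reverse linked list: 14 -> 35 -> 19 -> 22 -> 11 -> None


Step 1: curr=14, set curr.next=prev(None) | reversed so far: 14
Step 2: curr=35, set curr.next=prev(14) | reversed so far: 35 -> 14
Step 3: curr=19, set curr.next=prev(35) | reversed so far: 19 -> 35 -> 14
Step 4: curr=22, set curr.next=prev(19) | reversed so far: 22 -> 19 -> 35 -> 14
Step 5: curr=11, set curr.next=prev(22) | reversed so far: 11 -> 22 -> 19 -> 35 -> 14

11 -> 22 -> 19 -> 35 -> 14 -> None


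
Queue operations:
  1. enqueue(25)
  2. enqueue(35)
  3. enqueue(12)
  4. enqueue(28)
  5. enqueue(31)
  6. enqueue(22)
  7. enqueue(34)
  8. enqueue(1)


enqueue(25) -> [25]
enqueue(35) -> [25, 35]
enqueue(12) -> [25, 35, 12]
enqueue(28) -> [25, 35, 12, 28]
enqueue(31) -> [25, 35, 12, 28, 31]
enqueue(22) -> [25, 35, 12, 28, 31, 22]
enqueue(34) -> [25, 35, 12, 28, 31, 22, 34]
enqueue(1) -> [25, 35, 12, 28, 31, 22, 34, 1]

Final queue: [25, 35, 12, 28, 31, 22, 34, 1]
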